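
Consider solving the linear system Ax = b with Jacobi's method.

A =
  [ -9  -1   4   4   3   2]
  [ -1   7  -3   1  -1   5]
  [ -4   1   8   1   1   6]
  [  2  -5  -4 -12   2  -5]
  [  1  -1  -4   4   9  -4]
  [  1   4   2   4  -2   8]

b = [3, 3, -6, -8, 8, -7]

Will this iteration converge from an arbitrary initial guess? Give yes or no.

no

A = D + L + U where D = diag(-9, 7, 8, -12, 9, 8).
Jacobi T = -D⁻¹(L+U): T[3,4] = -(2)/(-12) = +0.1667; T[3,3] = 0.
  T[0,:] = [+0.0000 -0.1111 +0.4444 +0.4444 +0.3333 +0.2222]
  T[1,:] = [+0.1429 +0.0000 +0.4286 -0.1429 +0.1429 -0.7143]
  T[2,:] = [+0.5000 -0.1250 +0.0000 -0.1250 -0.1250 -0.7500]
  T[3,:] = [+0.1667 -0.4167 -0.3333 +0.0000 +0.1667 -0.4167]
  T[4,:] = [-0.1111 +0.1111 +0.4444 -0.4444 +0.0000 +0.4444]
  T[5,:] = [-0.1250 -0.5000 -0.2500 -0.5000 +0.2500 +0.0000]
|eigenvalues of T|: 1.1312, 0.6242, 0.6242, 0.3169, 0.2077, 0.0662.
ρ = 1.1312; 1.1312 > 1 ⇒ diverges.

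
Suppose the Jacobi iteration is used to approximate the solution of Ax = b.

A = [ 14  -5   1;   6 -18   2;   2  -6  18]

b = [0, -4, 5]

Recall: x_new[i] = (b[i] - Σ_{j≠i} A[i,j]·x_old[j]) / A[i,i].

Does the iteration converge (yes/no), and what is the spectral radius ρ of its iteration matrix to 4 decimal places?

Split A = D + L + U, D = diag(14, -18, 18).
T_J = -D⁻¹(L+U): T[0,1] = -(-5)/(14) = +0.3571; T[0,0] = 0.
  T[0,:] = [+0.0000  +0.3571  -0.0714]
  T[1,:] = [+0.3333  +0.0000  +0.1111]
  T[2,:] = [-0.1111  +0.3333  +0.0000]
|λ(T)| sorted: 0.4384, 0.3602, 0.0782.
ρ = 0.4384; 0.4384 < 1 ⇒ converges.

yes, ρ = 0.4384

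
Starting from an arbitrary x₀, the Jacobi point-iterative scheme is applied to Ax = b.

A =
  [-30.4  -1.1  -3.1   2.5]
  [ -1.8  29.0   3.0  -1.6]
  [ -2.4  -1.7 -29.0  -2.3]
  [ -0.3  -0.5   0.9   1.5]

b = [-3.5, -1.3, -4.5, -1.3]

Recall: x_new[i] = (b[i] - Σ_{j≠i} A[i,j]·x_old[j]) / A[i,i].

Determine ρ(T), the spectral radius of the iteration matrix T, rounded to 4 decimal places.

A = D + L + U where D = diag(-30.4, 29, -29, 1.5).
T_J = -D⁻¹(L+U): T[2,3] = -(-2.3)/(-29) = -0.0793; T[2,2] = 0.
  T[0,:] = [+0.0000 -0.0362 -0.1020 +0.0822]
  T[1,:] = [+0.0621 +0.0000 -0.1034 +0.0552]
  T[2,:] = [-0.0828 -0.0586 +0.0000 -0.0793]
  T[3,:] = [+0.2000 +0.3333 -0.6000 +0.0000]
|roots of det(T-λI)|: 0.3604, 0.2199, 0.0955, 0.0451.
ρ(T) = max|λ| = 0.3604; 0.3604 < 1 ⇒ converges.

0.3604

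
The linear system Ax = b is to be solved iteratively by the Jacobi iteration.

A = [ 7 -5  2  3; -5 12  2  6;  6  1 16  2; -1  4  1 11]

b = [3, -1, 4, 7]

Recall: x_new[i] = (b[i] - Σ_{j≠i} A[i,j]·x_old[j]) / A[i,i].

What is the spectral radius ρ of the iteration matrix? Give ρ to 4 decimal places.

Diagonal D = diag(7, 12, 16, 11); L, U strict lower/upper.
T_J = -D⁻¹(L+U): T[2,3] = -(2)/(16) = -0.1250; T[2,2] = 0.
  T[0,:] = [+0.0000, +0.7143, -0.2857, -0.4286]
  T[1,:] = [+0.4167, +0.0000, -0.1667, -0.5000]
  T[2,:] = [-0.3750, -0.0625, +0.0000, -0.1250]
  T[3,:] = [+0.0909, -0.3636, -0.0909, +0.0000]
|eigenvalues of T|: 0.7740, 0.6245, 0.3380, 0.1884.
ρ = 0.7740; 0.7740 < 1 ⇒ converges.

0.7740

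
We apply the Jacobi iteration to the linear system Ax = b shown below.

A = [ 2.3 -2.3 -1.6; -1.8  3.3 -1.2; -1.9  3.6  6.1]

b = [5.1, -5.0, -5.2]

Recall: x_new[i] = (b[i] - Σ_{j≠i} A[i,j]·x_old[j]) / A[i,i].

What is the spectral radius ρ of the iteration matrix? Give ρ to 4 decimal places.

0.8256

Diagonal D = diag(2.3, 3.3, 6.1); L, U strict lower/upper.
Jacobi T = -D⁻¹(L+U): T[1,2] = -(-1.2)/(3.3) = +0.3636; T[1,1] = 0.
  T[0,:] = [+0.0000, +1.0000, +0.6957]
  T[1,:] = [+0.5455, +0.0000, +0.3636]
  T[2,:] = [+0.3115, -0.5902, +0.0000]
|λ(T)| sorted: 0.8256, 0.6034, 0.2222.
ρ(T) = max|λ| = 0.8256; 0.8256 < 1: convergent.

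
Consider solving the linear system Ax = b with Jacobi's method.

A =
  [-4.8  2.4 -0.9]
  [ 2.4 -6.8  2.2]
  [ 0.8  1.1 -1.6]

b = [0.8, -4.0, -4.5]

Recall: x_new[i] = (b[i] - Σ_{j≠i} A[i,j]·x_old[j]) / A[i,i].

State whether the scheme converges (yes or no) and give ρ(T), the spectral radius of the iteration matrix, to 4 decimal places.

Split A = D + L + U, D = diag(-4.8, -6.8, -1.6).
Jacobi: T = -D⁻¹(L+U), T[1,2] = -(2.2)/(-6.8) = +0.3235; T[1,1] = 0.
  T[0,:] = [+0.0000  +0.5000  -0.1875]
  T[1,:] = [+0.3529  +0.0000  +0.3235]
  T[2,:] = [+0.5000  +0.6875  +0.0000]
eigenvalue magnitudes: 0.6032, 0.4813, 0.1219.
ρ(T) = max|λ| = 0.6032; 0.6032 < 1 ⇒ converges.

yes, ρ = 0.6032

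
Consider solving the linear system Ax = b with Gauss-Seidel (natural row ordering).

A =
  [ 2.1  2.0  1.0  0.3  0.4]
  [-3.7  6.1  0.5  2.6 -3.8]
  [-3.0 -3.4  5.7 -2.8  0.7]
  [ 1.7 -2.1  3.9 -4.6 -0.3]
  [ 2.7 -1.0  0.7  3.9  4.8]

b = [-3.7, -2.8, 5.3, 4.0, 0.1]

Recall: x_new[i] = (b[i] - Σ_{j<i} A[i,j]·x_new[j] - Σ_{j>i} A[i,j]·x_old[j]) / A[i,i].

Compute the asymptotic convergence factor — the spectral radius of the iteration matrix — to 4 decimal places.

Split A = D + L + U, D = diag(2.1, 6.1, 5.7, -4.6, 4.8).
T_GS = -(D+L)⁻¹U: row 0 first, T[0,3] = -(0.3)/(2.1) = -0.1429; later rows by forward substitution.
  T[0,:] = [+0.0000, -0.9524, -0.4762, -0.1429, -0.1905]
  T[1,:] = [+0.0000, -0.5777, -0.3708, -0.5129, +0.5074]
  T[2,:] = [+0.0000, -0.8458, -0.4718, +0.1101, +0.0796]
  T[3,:] = [+0.0000, -0.8054, -0.4067, +0.2747, -0.2998]
  T[4,:] = [+0.0000, +1.1931, +0.5899, -0.2657, +0.4448]
eigenvalue magnitudes: 1.5283, 1.1494, 0.0283, 0.0283, 0.0000.
spectral radius ρ = 1.5283; 1.5283 > 1 ⇒ diverges.

1.5283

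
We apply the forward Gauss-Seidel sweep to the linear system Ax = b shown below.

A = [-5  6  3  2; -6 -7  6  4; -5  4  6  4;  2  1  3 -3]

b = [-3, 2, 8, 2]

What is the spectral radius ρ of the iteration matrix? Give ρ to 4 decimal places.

1.6092

Diagonal D = diag(-5, -7, 6, -3); L, U strict lower/upper.
Gauss-Seidel: T = -(D+L)⁻¹U, row 0 first, T[0,1] = -(6)/(-5) = +1.2000; later rows by forward substitution.
  T[0,:] = [+0.0000  +1.2000  +0.6000  +0.4000]
  T[1,:] = [+0.0000  -1.0286  +0.3429  +0.2286]
  T[2,:] = [+0.0000  +1.6857  +0.2714  -0.4857]
  T[3,:] = [+0.0000  +2.1429  +0.7857  -0.1429]
|eigenvalues of T|: 1.6092, 0.5330, 0.5330, 0.0000.
spectral radius ρ = 1.6092; 1.6092 > 1, so it fails to converge.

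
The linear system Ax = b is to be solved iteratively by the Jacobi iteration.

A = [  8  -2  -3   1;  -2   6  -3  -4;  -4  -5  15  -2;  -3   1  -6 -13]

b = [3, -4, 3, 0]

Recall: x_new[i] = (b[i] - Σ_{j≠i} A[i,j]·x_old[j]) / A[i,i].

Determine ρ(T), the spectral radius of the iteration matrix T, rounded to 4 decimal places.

0.5921

Let D = diag(8, 6, 15, -13); L, U the strict triangles.
Jacobi: T = -D⁻¹(L+U), T[1,0] = -(-2)/(6) = +0.3333; T[1,1] = 0.
  T[0,:] = [+0.0000, +0.2500, +0.3750, -0.1250]
  T[1,:] = [+0.3333, +0.0000, +0.5000, +0.6667]
  T[2,:] = [+0.2667, +0.3333, +0.0000, +0.1333]
  T[3,:] = [-0.2308, +0.0769, -0.4615, +0.0000]
|eigenvalues of T|: 0.5921, 0.4917, 0.4917, 0.2933.
ρ = 0.5921; 0.5921 < 1 ⇒ converges.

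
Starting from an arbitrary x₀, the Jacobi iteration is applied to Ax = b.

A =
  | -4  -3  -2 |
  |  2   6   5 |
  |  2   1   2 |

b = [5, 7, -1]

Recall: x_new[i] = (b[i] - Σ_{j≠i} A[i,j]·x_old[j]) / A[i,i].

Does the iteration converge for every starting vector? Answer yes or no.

A = D + L + U where D = diag(-4, 6, 2).
T_J = -D⁻¹(L+U): T[0,1] = -(-3)/(-4) = -0.7500; T[0,0] = 0.
  T[0,:] = [+0.0000  -0.7500  -0.5000]
  T[1,:] = [-0.3333  +0.0000  -0.8333]
  T[2,:] = [-1.0000  -0.5000  +0.0000]
|eigenvalues of T|: 1.3071, 0.7361, 0.7361.
ρ = 1.3071; 1.3071 > 1: divergent.

no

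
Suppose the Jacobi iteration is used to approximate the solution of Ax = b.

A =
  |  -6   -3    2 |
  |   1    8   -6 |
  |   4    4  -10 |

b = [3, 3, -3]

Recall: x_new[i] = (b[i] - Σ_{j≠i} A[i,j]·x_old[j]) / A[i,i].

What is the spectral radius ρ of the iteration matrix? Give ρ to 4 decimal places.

Diagonal D = diag(-6, 8, -10); L, U strict lower/upper.
Jacobi: T = -D⁻¹(L+U), T[2,1] = -(4)/(-10) = +0.4000; T[2,2] = 0.
  T[0,:] = [+0.0000, -0.5000, +0.3333]
  T[1,:] = [-0.1250, +0.0000, +0.7500]
  T[2,:] = [+0.4000, +0.4000, +0.0000]
|λ(T)| sorted: 0.8341, 0.4470, 0.4470.
spectral radius ρ = 0.8341; 0.8341 < 1, so it converges for any x₀.

0.8341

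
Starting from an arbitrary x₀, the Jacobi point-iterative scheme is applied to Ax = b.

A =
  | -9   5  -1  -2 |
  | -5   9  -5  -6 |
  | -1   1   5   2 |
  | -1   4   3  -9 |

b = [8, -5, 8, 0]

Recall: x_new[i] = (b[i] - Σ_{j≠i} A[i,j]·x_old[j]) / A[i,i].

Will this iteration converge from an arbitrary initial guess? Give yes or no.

yes

Write A = D+L+U with D = diag(-9, 9, 5, -9).
T_J = -D⁻¹(L+U): T[3,0] = -(-1)/(-9) = -0.1111; T[3,3] = 0.
  T[0,:] = [+0.0000 +0.5556 -0.1111 -0.2222]
  T[1,:] = [+0.5556 +0.0000 +0.5556 +0.6667]
  T[2,:] = [+0.2000 -0.2000 +0.0000 -0.4000]
  T[3,:] = [-0.1111 +0.4444 +0.3333 +0.0000]
|λ(T)| sorted: 0.8457, 0.5747, 0.4432, 0.4432.
ρ(T) = max|λ| = 0.8457; 0.8457 < 1: convergent.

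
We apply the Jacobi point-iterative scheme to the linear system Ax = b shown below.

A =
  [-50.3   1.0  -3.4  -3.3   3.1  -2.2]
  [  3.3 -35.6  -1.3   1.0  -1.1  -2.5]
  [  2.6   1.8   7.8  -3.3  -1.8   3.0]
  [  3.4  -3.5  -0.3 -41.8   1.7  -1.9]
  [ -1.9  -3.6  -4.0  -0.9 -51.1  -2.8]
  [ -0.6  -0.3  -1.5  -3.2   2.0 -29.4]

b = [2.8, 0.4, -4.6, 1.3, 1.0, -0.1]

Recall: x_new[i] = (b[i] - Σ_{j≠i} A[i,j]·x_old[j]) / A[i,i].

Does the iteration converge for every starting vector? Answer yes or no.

Diagonal D = diag(-50.3, -35.6, 7.8, -41.8, -51.1, -29.4); L, U strict lower/upper.
Jacobi T = -D⁻¹(L+U): T[2,5] = -(3)/(7.8) = -0.3846; T[2,2] = 0.
  T[0,:] = [+0.0000 +0.0199 -0.0676 -0.0656 +0.0616 -0.0437]
  T[1,:] = [+0.0927 +0.0000 -0.0365 +0.0281 -0.0309 -0.0702]
  T[2,:] = [-0.3333 -0.2308 +0.0000 +0.4231 +0.2308 -0.3846]
  T[3,:] = [+0.0813 -0.0837 -0.0072 +0.0000 +0.0407 -0.0455]
  T[4,:] = [-0.0372 -0.0705 -0.0783 -0.0176 +0.0000 -0.0548]
  T[5,:] = [-0.0204 -0.0102 -0.0510 -0.1088 +0.0680 +0.0000]
moduli |λ_i(T)| = 0.1988, 0.1617, 0.1617, 0.0784, 0.0784, 0.0255.
spectral radius ρ = 0.1988; 0.1988 < 1, so it converges for any x₀.

yes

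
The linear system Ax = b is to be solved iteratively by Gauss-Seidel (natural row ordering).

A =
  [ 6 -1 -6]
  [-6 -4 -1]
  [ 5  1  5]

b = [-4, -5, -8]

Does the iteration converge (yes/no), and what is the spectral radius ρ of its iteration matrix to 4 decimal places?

yes, ρ = 0.9441

Diagonal D = diag(6, -4, 5); L, U strict lower/upper.
T_GS = -(D+L)⁻¹U: row 0 first, T[0,2] = -(-6)/(6) = +1.0000; later rows by forward substitution.
  T[0,:] = [+0.0000 +0.1667 +1.0000]
  T[1,:] = [+0.0000 -0.2500 -1.7500]
  T[2,:] = [+0.0000 -0.1167 -0.6500]
|λ(T)| sorted: 0.9441, 0.0441, 0.0000.
ρ(T) = max|λ| = 0.9441; 0.9441 < 1, so it converges for any x₀.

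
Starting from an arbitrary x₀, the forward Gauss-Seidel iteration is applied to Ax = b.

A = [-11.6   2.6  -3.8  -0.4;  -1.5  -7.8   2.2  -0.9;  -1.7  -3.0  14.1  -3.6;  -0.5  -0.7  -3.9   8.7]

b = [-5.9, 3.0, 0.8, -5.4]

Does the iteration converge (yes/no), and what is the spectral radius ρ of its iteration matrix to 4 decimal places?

yes, ρ = 0.1788

Let D = diag(-11.6, -7.8, 14.1, 8.7); L, U the strict triangles.
Gauss-Seidel: T = -(D+L)⁻¹U, row 0 first, T[0,1] = -(2.6)/(-11.6) = +0.2241; later rows by forward substitution.
  T[0,:] = [+0.0000 +0.2241 -0.3276 -0.0345]
  T[1,:] = [+0.0000 -0.0431 +0.3450 -0.1088]
  T[2,:] = [+0.0000 +0.0179 +0.0339 +0.2280]
  T[3,:] = [+0.0000 +0.0174 +0.0241 +0.0915]
moduli |λ_i(T)| = 0.1788, 0.0720, 0.0720, 0.0000.
ρ(T) = max|λ| = 0.1788; 0.1788 < 1, so it converges for any x₀.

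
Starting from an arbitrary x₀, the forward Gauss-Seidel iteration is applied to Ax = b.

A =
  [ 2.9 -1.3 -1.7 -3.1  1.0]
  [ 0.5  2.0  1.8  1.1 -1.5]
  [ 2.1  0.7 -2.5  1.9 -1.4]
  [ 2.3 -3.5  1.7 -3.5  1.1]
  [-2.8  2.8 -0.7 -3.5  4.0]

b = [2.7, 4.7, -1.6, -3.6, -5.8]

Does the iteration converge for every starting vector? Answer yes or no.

no

Write A = D+L+U with D = diag(2.9, 2, -2.5, -3.5, 4).
Gauss-Seidel: T = -(D+L)⁻¹U, row 0 first, T[0,4] = -(1)/(2.9) = -0.3448; later rows by forward substitution.
  T[0,:] = [+0.0000 +0.4483 +0.5862 +1.0690 -0.3448]
  T[1,:] = [+0.0000 -0.1121 -1.0466 -0.8172 +0.8362]
  T[2,:] = [+0.0000 +0.3452 +0.1994 +1.4291 -0.6155]
  T[3,:] = [+0.0000 +0.5743 +1.5286 +2.2138 -1.0475]
  T[4,:] = [+0.0000 +0.9552 +2.5154 +3.5075 -1.8510]
|λ(T)| sorted: 1.3799, 0.6282, 0.6282, 0.1239, 0.0000.
ρ(T) = max|λ| = 1.3799; 1.3799 > 1 ⇒ diverges.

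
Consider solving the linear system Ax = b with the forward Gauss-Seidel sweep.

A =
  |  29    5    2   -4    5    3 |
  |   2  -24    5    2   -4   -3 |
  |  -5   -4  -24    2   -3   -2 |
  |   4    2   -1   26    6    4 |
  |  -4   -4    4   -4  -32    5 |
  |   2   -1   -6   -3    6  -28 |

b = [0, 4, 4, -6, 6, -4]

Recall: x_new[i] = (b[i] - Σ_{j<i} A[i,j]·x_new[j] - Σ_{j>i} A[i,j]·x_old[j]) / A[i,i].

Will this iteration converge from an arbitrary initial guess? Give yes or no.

Write A = D+L+U with D = diag(29, -24, -24, 26, -32, -28).
T_GS = -(D+L)⁻¹U: row 0 first, T[0,3] = -(-4)/(29) = +0.1379; later rows by forward substitution.
  T[0,:] = [+0.0000, -0.1724, -0.0690, +0.1379, -0.1724, -0.1034]
  T[1,:] = [+0.0000, -0.0144, +0.2026, +0.0948, -0.1810, -0.1336]
  T[2,:] = [+0.0000, +0.0383, -0.0194, +0.0388, -0.0589, -0.0395]
  T[3,:] = [+0.0000, +0.0291, -0.0057, -0.0270, -0.1926, -0.1292]
  T[4,:] = [+0.0000, +0.0245, -0.0184, -0.0209, +0.0609, +0.1971]
  T[5,:] = [+0.0000, -0.0179, -0.0113, -0.0034, +0.0405, +0.0619]
|eigenvalues of T|: 0.2039, 0.0952, 0.0952, 0.0646, 0.0646, 0.0000.
ρ = 0.2039; 0.2039 < 1 ⇒ converges.

yes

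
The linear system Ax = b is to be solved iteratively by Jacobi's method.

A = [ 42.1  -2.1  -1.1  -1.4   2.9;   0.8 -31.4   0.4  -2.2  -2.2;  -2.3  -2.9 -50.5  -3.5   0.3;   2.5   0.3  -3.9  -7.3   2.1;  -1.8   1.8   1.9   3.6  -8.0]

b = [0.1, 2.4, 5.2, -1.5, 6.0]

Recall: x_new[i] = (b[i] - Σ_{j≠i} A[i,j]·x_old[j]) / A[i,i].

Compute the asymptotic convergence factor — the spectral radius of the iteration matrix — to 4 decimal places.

0.4766

Diagonal D = diag(42.1, -31.4, -50.5, -7.3, -8); L, U strict lower/upper.
Jacobi T = -D⁻¹(L+U): T[4,1] = -(1.8)/(-8) = +0.2250; T[4,4] = 0.
  T[0,:] = [+0.0000 +0.0499 +0.0261 +0.0333 -0.0689]
  T[1,:] = [+0.0255 +0.0000 +0.0127 -0.0701 -0.0701]
  T[2,:] = [-0.0455 -0.0574 +0.0000 -0.0693 +0.0059]
  T[3,:] = [+0.3425 +0.0411 -0.5342 +0.0000 +0.2877]
  T[4,:] = [-0.2250 +0.2250 +0.2375 +0.4500 +0.0000]
|λ(T)| sorted: 0.4766, 0.2614, 0.2333, 0.0306, 0.0125.
ρ = 0.4766; 0.4766 < 1, so it converges for any x₀.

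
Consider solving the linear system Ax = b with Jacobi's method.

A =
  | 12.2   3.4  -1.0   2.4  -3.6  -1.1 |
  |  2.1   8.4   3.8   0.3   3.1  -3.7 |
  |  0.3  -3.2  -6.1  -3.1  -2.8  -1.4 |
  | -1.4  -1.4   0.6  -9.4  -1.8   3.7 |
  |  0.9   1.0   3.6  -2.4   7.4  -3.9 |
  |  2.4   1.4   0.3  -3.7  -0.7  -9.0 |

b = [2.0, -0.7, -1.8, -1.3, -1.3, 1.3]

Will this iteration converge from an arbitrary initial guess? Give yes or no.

yes

Write A = D+L+U with D = diag(12.2, 8.4, -6.1, -9.4, 7.4, -9).
Jacobi T = -D⁻¹(L+U): T[2,5] = -(-1.4)/(-6.1) = -0.2295; T[2,2] = 0.
  T[0,:] = [+0.0000, -0.2787, +0.0820, -0.1967, +0.2951, +0.0902]
  T[1,:] = [-0.2500, +0.0000, -0.4524, -0.0357, -0.3690, +0.4405]
  T[2,:] = [+0.0492, -0.5246, +0.0000, -0.5082, -0.4590, -0.2295]
  T[3,:] = [-0.1489, -0.1489, +0.0638, +0.0000, -0.1915, +0.3936]
  T[4,:] = [-0.1216, -0.1351, -0.4865, +0.3243, +0.0000, +0.5270]
  T[5,:] = [+0.2667, +0.1556, +0.0333, -0.4111, -0.0778, +0.0000]
|roots of det(T-λI)|: 0.8461, 0.5213, 0.5172, 0.5172, 0.3950, 0.2900.
ρ = 0.8461; 0.8461 < 1, so it converges for any x₀.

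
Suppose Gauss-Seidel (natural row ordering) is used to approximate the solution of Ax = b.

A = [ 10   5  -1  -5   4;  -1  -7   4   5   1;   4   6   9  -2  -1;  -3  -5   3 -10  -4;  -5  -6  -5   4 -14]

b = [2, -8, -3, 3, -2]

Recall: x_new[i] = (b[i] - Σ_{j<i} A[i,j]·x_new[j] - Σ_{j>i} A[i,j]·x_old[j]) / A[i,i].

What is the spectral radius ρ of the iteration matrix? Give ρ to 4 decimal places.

1.2180

Write A = D+L+U with D = diag(10, -7, 9, -10, -14).
Gauss-Seidel: T = -(D+L)⁻¹U, row 0 first, T[0,1] = -(5)/(10) = -0.5000; later rows by forward substitution.
  T[0,:] = [+0.0000, -0.5000, +0.1000, +0.5000, -0.4000]
  T[1,:] = [+0.0000, +0.0714, +0.5571, +0.6429, +0.2000]
  T[2,:] = [+0.0000, +0.1746, -0.4159, -0.4286, +0.1556]
  T[3,:] = [+0.0000, +0.1667, -0.4333, -0.6000, -0.3333]
  T[4,:] = [+0.0000, +0.1332, -0.2498, -0.4724, -0.0937]
|roots of det(T-λI)|: 1.2180, 0.2658, 0.2157, 0.1299, 0.0000.
spectral radius ρ = 1.2180; 1.2180 > 1 ⇒ diverges.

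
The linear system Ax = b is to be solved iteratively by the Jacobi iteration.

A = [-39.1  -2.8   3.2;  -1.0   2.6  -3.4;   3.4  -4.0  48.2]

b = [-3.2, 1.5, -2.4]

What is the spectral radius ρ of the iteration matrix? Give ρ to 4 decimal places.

0.3222

A = D + L + U where D = diag(-39.1, 2.6, 48.2).
T_J = -D⁻¹(L+U): T[0,2] = -(3.2)/(-39.1) = +0.0818; T[0,0] = 0.
  T[0,:] = [+0.0000  -0.0716  +0.0818]
  T[1,:] = [+0.3846  +0.0000  +1.3077]
  T[2,:] = [-0.0705  +0.0830  +0.0000]
|λ(T)| sorted: 0.3222, 0.1691, 0.1691.
ρ(T) = max|λ| = 0.3222; 0.3222 < 1: convergent.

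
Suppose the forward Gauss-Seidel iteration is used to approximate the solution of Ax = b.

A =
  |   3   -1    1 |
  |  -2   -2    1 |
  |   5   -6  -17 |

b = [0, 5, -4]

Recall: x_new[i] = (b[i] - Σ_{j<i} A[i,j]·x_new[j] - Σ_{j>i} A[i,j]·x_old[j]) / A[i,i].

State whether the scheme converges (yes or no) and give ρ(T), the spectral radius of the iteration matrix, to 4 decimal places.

A = D + L + U where D = diag(3, -2, -17).
Gauss-Seidel: T = -(D+L)⁻¹U, row 0 first, T[0,2] = -(1)/(3) = -0.3333; later rows by forward substitution.
  T[0,:] = [+0.0000 +0.3333 -0.3333]
  T[1,:] = [+0.0000 -0.3333 +0.8333]
  T[2,:] = [+0.0000 +0.2157 -0.3922]
eigenvalue magnitudes: 0.7877, 0.0622, 0.0000.
spectral radius ρ = 0.7877; 0.7877 < 1, so it converges for any x₀.

yes, ρ = 0.7877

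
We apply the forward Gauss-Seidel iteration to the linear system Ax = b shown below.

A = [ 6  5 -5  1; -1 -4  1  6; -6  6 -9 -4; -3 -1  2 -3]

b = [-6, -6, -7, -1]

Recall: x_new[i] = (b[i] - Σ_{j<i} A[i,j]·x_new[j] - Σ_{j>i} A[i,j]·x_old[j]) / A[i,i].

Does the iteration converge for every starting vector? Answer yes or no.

Diagonal D = diag(6, -4, -9, -3); L, U strict lower/upper.
T_GS = -(D+L)⁻¹U: row 0 first, T[0,3] = -(1)/(6) = -0.1667; later rows by forward substitution.
  T[0,:] = [+0.0000 -0.8333 +0.8333 -0.1667]
  T[1,:] = [+0.0000 +0.2083 +0.0417 +1.5417]
  T[2,:] = [+0.0000 +0.6944 -0.5278 +0.6944]
  T[3,:] = [+0.0000 +1.2269 -1.1991 +0.1157]
moduli |λ_i(T)| = 1.2503, 0.9703, 0.0763, 0.0000.
ρ(T) = max|λ| = 1.2503; 1.2503 > 1, so it fails to converge.

no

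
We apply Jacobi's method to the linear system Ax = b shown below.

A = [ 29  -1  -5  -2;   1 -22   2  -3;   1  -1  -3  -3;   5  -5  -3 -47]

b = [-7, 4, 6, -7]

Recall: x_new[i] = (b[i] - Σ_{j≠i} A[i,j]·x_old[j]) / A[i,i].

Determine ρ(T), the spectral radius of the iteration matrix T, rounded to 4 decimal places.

Split A = D + L + U, D = diag(29, -22, -3, -47).
Jacobi: T = -D⁻¹(L+U), T[3,1] = -(-5)/(-47) = -0.1064; T[3,3] = 0.
  T[0,:] = [+0.0000 +0.0345 +0.1724 +0.0690]
  T[1,:] = [+0.0455 +0.0000 +0.0909 -0.1364]
  T[2,:] = [+0.3333 -0.3333 +0.0000 -1.0000]
  T[3,:] = [+0.1064 -0.1064 -0.0638 +0.0000]
|eigenvalues of T|: 0.3962, 0.2476, 0.0760, 0.0760.
spectral radius ρ = 0.3962; 0.3962 < 1: convergent.

0.3962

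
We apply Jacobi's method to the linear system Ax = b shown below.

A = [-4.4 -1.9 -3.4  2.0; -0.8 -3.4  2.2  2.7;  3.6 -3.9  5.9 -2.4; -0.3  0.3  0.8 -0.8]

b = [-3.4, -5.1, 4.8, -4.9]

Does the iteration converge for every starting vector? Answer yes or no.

A = D + L + U where D = diag(-4.4, -3.4, 5.9, -0.8).
Jacobi: T = -D⁻¹(L+U), T[2,1] = -(-3.9)/(5.9) = +0.6610; T[2,2] = 0.
  T[0,:] = [+0.0000, -0.4318, -0.7727, +0.4545]
  T[1,:] = [-0.2353, +0.0000, +0.6471, +0.7941]
  T[2,:] = [-0.6102, +0.6610, +0.0000, +0.4068]
  T[3,:] = [-0.3750, +0.3750, +1.0000, +0.0000]
eigenvalue magnitudes: 1.4796, 0.9126, 0.3700, 0.3700.
spectral radius ρ = 1.4796; 1.4796 > 1 ⇒ diverges.

no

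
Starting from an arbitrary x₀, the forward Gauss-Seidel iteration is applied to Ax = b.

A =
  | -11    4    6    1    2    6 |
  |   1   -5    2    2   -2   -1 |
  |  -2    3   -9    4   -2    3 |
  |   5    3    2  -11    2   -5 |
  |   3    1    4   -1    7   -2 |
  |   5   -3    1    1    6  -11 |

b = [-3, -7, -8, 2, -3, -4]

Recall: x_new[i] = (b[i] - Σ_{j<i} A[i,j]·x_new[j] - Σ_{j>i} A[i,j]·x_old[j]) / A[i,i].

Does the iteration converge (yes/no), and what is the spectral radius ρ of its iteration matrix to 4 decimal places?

Split A = D + L + U, D = diag(-11, -5, -9, -11, 7, -11).
Gauss-Seidel: T = -(D+L)⁻¹U, row 0 first, T[0,3] = -(1)/(-11) = +0.0909; later rows by forward substitution.
  T[0,:] = [+0.0000 +0.3636 +0.5455 +0.0909 +0.1818 +0.5455]
  T[1,:] = [+0.0000 +0.0727 +0.5091 +0.4182 -0.3636 -0.0909]
  T[2,:] = [+0.0000 -0.0566 +0.0485 +0.5636 -0.3838 +0.1818]
  T[3,:] = [+0.0000 +0.1748 +0.3956 +0.2579 +0.0955 -0.1983]
  T[4,:] = [+0.0000 -0.1089 -0.2777 -0.3839 +0.2070 -0.0673]
  T[5,:] = [+0.0000 +0.0968 -0.0020 -0.2075 +0.2685 +0.2345]
moduli |λ_i(T)| = 0.9085, 0.2537, 0.2537, 0.2363, 0.1104, 0.0000.
ρ(T) = max|λ| = 0.9085; 0.9085 < 1 ⇒ converges.

yes, ρ = 0.9085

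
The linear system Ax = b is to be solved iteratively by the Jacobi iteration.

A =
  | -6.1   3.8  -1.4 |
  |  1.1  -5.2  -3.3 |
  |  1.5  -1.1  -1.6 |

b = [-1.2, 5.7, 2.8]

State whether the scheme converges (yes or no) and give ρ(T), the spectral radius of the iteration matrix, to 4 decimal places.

Split A = D + L + U, D = diag(-6.1, -5.2, -1.6).
T_J = -D⁻¹(L+U): T[0,2] = -(-1.4)/(-6.1) = -0.2295; T[0,0] = 0.
  T[0,:] = [+0.0000  +0.6230  -0.2295]
  T[1,:] = [+0.2115  +0.0000  -0.6346]
  T[2,:] = [+0.9375  -0.6875  +0.0000]
|roots of det(T-λI)|: 0.8625, 0.6253, 0.6253.
ρ = 0.8625; 0.8625 < 1: convergent.

yes, ρ = 0.8625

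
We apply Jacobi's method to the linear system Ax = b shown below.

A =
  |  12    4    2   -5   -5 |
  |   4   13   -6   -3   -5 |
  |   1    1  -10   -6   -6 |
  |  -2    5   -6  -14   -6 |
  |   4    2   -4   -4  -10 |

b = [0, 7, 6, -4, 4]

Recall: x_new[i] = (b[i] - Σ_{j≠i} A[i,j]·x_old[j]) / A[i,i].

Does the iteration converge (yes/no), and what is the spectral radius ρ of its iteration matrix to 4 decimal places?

no, ρ = 1.2709

Diagonal D = diag(12, 13, -10, -14, -10); L, U strict lower/upper.
Jacobi: T = -D⁻¹(L+U), T[1,3] = -(-3)/(13) = +0.2308; T[1,1] = 0.
  T[0,:] = [+0.0000  -0.3333  -0.1667  +0.4167  +0.4167]
  T[1,:] = [-0.3077  +0.0000  +0.4615  +0.2308  +0.3846]
  T[2,:] = [+0.1000  +0.1000  +0.0000  -0.6000  -0.6000]
  T[3,:] = [-0.1429  +0.3571  -0.4286  +0.0000  -0.4286]
  T[4,:] = [+0.4000  +0.2000  -0.4000  -0.4000  +0.0000]
|λ(T)| sorted: 1.2709, 0.5266, 0.4905, 0.4905, 0.1001.
spectral radius ρ = 1.2709; 1.2709 > 1: divergent.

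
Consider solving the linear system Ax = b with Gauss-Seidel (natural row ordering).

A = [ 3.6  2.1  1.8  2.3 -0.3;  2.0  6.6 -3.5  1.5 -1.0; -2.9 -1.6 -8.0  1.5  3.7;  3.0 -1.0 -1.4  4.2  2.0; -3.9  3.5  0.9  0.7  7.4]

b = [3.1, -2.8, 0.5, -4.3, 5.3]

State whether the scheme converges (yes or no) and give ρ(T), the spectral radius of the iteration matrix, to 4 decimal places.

Let D = diag(3.6, 6.6, -8, 4.2, 7.4); L, U the strict triangles.
Gauss-Seidel: T = -(D+L)⁻¹U, row 0 first, T[0,2] = -(1.8)/(3.6) = -0.5000; later rows by forward substitution.
  T[0,:] = [+0.0000 -0.5833 -0.5000 -0.6389 +0.0833]
  T[1,:] = [+0.0000 +0.1768 +0.6818 -0.0337 +0.1263]
  T[2,:] = [+0.0000 +0.1761 +0.0449 +0.4258 +0.4070]
  T[3,:] = [+0.0000 +0.5175 +0.5344 +0.5903 -0.3700]
  T[4,:] = [+0.0000 -0.4614 -0.6420 -0.4284 -0.0303]
|eigenvalues of T|: 0.9475, 0.3166, 0.3166, 0.1533, 0.0000.
ρ = 0.9475; 0.9475 < 1, so it converges for any x₀.

yes, ρ = 0.9475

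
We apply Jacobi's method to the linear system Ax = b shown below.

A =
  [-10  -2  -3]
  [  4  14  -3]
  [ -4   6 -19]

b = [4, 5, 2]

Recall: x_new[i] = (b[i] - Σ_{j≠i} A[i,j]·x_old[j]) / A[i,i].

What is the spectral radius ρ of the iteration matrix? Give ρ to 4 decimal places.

0.5088

Let D = diag(-10, 14, -19); L, U the strict triangles.
T_J = -D⁻¹(L+U): T[0,2] = -(-3)/(-10) = -0.3000; T[0,0] = 0.
  T[0,:] = [+0.0000, -0.2000, -0.3000]
  T[1,:] = [-0.2857, +0.0000, +0.2143]
  T[2,:] = [-0.2105, +0.3158, +0.0000]
|λ(T)| sorted: 0.5088, 0.2663, 0.2663.
ρ(T) = max|λ| = 0.5088; 0.5088 < 1, so it converges for any x₀.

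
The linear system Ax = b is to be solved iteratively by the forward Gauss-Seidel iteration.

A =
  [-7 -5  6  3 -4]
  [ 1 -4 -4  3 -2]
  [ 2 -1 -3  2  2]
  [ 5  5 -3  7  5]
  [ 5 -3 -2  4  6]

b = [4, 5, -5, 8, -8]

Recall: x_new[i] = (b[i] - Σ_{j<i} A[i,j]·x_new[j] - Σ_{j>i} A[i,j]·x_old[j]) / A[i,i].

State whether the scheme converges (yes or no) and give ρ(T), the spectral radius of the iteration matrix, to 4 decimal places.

no, ρ = 1.5093

Split A = D + L + U, D = diag(-7, -4, -3, 7, 6).
T_GS = -(D+L)⁻¹U: row 0 first, T[0,3] = -(3)/(-7) = +0.4286; later rows by forward substitution.
  T[0,:] = [+0.0000, -0.7143, +0.8571, +0.4286, -0.5714]
  T[1,:] = [+0.0000, -0.1786, -0.7857, +0.8571, -0.6429]
  T[2,:] = [+0.0000, -0.4167, +0.8333, +0.6667, +0.5000]
  T[3,:] = [+0.0000, +0.4592, +0.3061, -0.6327, +0.3673]
  T[4,:] = [+0.0000, +0.0609, -1.0334, +0.7154, +0.0765]
moduli |λ_i(T)| = 1.5093, 0.9779, 0.9779, 0.1964, 0.0000.
ρ(T) = max|λ| = 1.5093; 1.5093 > 1 ⇒ diverges.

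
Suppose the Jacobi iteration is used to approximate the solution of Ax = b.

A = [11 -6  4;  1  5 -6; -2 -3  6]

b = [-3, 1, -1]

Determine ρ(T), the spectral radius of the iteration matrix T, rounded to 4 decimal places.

Write A = D+L+U with D = diag(11, 5, 6).
Jacobi: T = -D⁻¹(L+U), T[1,0] = -(1)/(5) = -0.2000; T[1,1] = 0.
  T[0,:] = [+0.0000  +0.5455  -0.3636]
  T[1,:] = [-0.2000  +0.0000  +1.2000]
  T[2,:] = [+0.3333  +0.5000  +0.0000]
|λ(T)| sorted: 0.8238, 0.5559, 0.5559.
ρ = 0.8238; 0.8238 < 1 ⇒ converges.

0.8238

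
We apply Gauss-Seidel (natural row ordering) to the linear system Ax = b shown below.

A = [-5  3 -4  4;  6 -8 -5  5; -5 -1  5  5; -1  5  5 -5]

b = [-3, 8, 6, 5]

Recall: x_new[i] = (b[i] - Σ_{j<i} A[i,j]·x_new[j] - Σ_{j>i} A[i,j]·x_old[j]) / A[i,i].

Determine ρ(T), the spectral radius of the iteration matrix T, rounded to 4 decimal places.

Diagonal D = diag(-5, -8, 5, -5); L, U strict lower/upper.
T_GS = -(D+L)⁻¹U: row 0 first, T[0,1] = -(3)/(-5) = +0.6000; later rows by forward substitution.
  T[0,:] = [+0.0000  +0.6000  -0.8000  +0.8000]
  T[1,:] = [+0.0000  +0.4500  -1.2250  +1.2250]
  T[2,:] = [+0.0000  +0.6900  -1.0450  +0.0450]
  T[3,:] = [+0.0000  +1.0200  -2.1100  +1.1100]
|roots of det(T-λI)|: 1.4638, 1.0000, 0.0512, 0.0000.
ρ = 1.4638; 1.4638 > 1: divergent.

1.4638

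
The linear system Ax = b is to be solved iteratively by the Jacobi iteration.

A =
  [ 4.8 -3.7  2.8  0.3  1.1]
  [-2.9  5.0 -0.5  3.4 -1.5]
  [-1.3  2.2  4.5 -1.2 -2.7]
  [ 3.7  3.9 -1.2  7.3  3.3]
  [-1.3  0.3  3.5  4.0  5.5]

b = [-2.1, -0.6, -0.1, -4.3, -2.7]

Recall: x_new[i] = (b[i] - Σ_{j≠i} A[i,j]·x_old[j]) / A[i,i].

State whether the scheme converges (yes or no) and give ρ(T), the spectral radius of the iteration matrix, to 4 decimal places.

Let D = diag(4.8, 5, 4.5, 7.3, 5.5); L, U the strict triangles.
Jacobi T = -D⁻¹(L+U): T[4,2] = -(3.5)/(5.5) = -0.6364; T[4,4] = 0.
  T[0,:] = [+0.0000  +0.7708  -0.5833  -0.0625  -0.2292]
  T[1,:] = [+0.5800  +0.0000  +0.1000  -0.6800  +0.3000]
  T[2,:] = [+0.2889  -0.4889  +0.0000  +0.2667  +0.6000]
  T[3,:] = [-0.5068  -0.5342  +0.1644  +0.0000  -0.4521]
  T[4,:] = [+0.2364  -0.0545  -0.6364  -0.7273  +0.0000]
moduli |λ_i(T)| = 1.2164, 0.7741, 0.7741, 0.7389, 0.0337.
ρ = 1.2164; 1.2164 > 1, so it fails to converge.

no, ρ = 1.2164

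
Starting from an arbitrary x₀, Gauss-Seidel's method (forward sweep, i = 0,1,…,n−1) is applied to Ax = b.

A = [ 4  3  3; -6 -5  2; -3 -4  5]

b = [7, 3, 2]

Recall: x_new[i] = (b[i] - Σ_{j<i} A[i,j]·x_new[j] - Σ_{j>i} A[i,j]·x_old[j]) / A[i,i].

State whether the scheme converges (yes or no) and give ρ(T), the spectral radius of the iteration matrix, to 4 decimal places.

Let D = diag(4, -5, 5); L, U the strict triangles.
T_GS = -(D+L)⁻¹U: row 0 first, T[0,2] = -(3)/(4) = -0.7500; later rows by forward substitution.
  T[0,:] = [+0.0000  -0.7500  -0.7500]
  T[1,:] = [+0.0000  +0.9000  +1.3000]
  T[2,:] = [+0.0000  +0.2700  +0.5900]
|eigenvalues of T|: 1.3574, 0.1326, 0.0000.
ρ = 1.3574; 1.3574 > 1, so it fails to converge.

no, ρ = 1.3574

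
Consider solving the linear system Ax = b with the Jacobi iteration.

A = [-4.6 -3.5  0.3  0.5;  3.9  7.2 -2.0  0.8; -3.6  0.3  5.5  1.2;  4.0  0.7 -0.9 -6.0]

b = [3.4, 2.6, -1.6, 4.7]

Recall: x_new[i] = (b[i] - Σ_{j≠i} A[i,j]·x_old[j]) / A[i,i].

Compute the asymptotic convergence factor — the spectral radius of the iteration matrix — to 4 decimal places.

0.8307

Split A = D + L + U, D = diag(-4.6, 7.2, 5.5, -6).
Jacobi: T = -D⁻¹(L+U), T[1,2] = -(-2)/(7.2) = +0.2778; T[1,1] = 0.
  T[0,:] = [+0.0000  -0.7609  +0.0652  +0.1087]
  T[1,:] = [-0.5417  +0.0000  +0.2778  -0.1111]
  T[2,:] = [+0.6545  -0.0545  +0.0000  -0.2182]
  T[3,:] = [+0.6667  +0.1167  -0.1500  +0.0000]
eigenvalue magnitudes: 0.8307, 0.6174, 0.1628, 0.1628.
ρ(T) = max|λ| = 0.8307; 0.8307 < 1: convergent.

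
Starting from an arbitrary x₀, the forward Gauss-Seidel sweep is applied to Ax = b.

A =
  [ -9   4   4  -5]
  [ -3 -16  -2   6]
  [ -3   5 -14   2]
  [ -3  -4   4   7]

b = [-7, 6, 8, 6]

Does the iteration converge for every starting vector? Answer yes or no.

yes

Let D = diag(-9, -16, -14, 7); L, U the strict triangles.
T_GS = -(D+L)⁻¹U: row 0 first, T[0,3] = -(-5)/(-9) = -0.5556; later rows by forward substitution.
  T[0,:] = [+0.0000 +0.4444 +0.4444 -0.5556]
  T[1,:] = [+0.0000 -0.0833 -0.2083 +0.4792]
  T[2,:] = [+0.0000 -0.1250 -0.1696 +0.4330]
  T[3,:] = [+0.0000 +0.2143 +0.1684 -0.2117]
eigenvalue magnitudes: 0.6717, 0.1786, 0.0284, 0.0000.
spectral radius ρ = 0.6717; 0.6717 < 1: convergent.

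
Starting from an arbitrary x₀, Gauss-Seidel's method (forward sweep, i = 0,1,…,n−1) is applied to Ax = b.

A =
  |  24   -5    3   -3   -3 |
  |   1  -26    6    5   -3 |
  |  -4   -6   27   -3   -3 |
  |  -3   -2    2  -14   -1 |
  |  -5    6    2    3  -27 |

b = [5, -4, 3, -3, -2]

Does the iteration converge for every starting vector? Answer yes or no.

A = D + L + U where D = diag(24, -26, 27, -14, -27).
Gauss-Seidel: T = -(D+L)⁻¹U, row 0 first, T[0,3] = -(-3)/(24) = +0.1250; later rows by forward substitution.
  T[0,:] = [+0.0000 +0.2083 -0.1250 +0.1250 +0.1250]
  T[1,:] = [+0.0000 +0.0080 +0.2260 +0.1971 -0.1106]
  T[2,:] = [+0.0000 +0.0326 +0.0317 +0.1734 +0.1051]
  T[3,:] = [+0.0000 -0.0411 -0.0010 -0.0302 -0.0674]
  T[4,:] = [+0.0000 -0.0390 +0.0756 +0.0302 -0.0474]
|roots of det(T-λI)|: 0.1805, 0.1062, 0.1062, 0.0347, 0.0000.
ρ(T) = max|λ| = 0.1805; 0.1805 < 1: convergent.

yes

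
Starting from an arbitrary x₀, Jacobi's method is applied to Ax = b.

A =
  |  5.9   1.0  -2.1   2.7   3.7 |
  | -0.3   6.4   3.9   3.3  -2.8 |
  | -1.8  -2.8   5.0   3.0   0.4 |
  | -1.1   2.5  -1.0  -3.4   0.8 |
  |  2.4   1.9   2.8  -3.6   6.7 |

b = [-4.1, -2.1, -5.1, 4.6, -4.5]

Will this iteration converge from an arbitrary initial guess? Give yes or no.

no

Write A = D+L+U with D = diag(5.9, 6.4, 5, -3.4, 6.7).
Jacobi T = -D⁻¹(L+U): T[3,4] = -(0.8)/(-3.4) = +0.2353; T[3,3] = 0.
  T[0,:] = [+0.0000  -0.1695  +0.3559  -0.4576  -0.6271]
  T[1,:] = [+0.0469  +0.0000  -0.6094  -0.5156  +0.4375]
  T[2,:] = [+0.3600  +0.5600  +0.0000  -0.6000  -0.0800]
  T[3,:] = [-0.3235  +0.7353  -0.2941  +0.0000  +0.2353]
  T[4,:] = [-0.3582  -0.2836  -0.4179  +0.5373  +0.0000]
|roots of det(T-λI)|: 1.1589, 0.9594, 0.9594, 0.3268, 0.3268.
spectral radius ρ = 1.1589; 1.1589 > 1 ⇒ diverges.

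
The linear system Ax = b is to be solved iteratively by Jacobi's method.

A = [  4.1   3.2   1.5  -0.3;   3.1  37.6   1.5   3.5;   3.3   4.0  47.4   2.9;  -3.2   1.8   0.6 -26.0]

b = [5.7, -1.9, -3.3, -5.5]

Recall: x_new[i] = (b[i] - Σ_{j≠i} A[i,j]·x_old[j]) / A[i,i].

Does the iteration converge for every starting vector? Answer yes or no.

yes

Write A = D+L+U with D = diag(4.1, 37.6, 47.4, -26).
Jacobi: T = -D⁻¹(L+U), T[2,0] = -(3.3)/(47.4) = -0.0696; T[2,2] = 0.
  T[0,:] = [+0.0000  -0.7805  -0.3659  +0.0732]
  T[1,:] = [-0.0824  +0.0000  -0.0399  -0.0931]
  T[2,:] = [-0.0696  -0.0844  +0.0000  -0.0612]
  T[3,:] = [-0.1231  +0.0692  +0.0231  +0.0000]
moduli |λ_i(T)| = 0.3576, 0.1894, 0.1894, 0.0510.
ρ(T) = max|λ| = 0.3576; 0.3576 < 1, so it converges for any x₀.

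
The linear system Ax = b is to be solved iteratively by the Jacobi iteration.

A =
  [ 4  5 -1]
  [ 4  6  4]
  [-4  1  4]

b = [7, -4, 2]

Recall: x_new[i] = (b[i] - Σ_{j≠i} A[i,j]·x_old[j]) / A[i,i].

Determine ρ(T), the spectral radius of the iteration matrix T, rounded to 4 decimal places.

1.3737

Let D = diag(4, 6, 4); L, U the strict triangles.
Jacobi: T = -D⁻¹(L+U), T[1,2] = -(4)/(6) = -0.6667; T[1,1] = 0.
  T[0,:] = [+0.0000  -1.2500  +0.2500]
  T[1,:] = [-0.6667  +0.0000  -0.6667]
  T[2,:] = [+1.0000  -0.2500  +0.0000]
|roots of det(T-λI)|: 1.3737, 0.7981, 0.7981.
spectral radius ρ = 1.3737; 1.3737 > 1, so it fails to converge.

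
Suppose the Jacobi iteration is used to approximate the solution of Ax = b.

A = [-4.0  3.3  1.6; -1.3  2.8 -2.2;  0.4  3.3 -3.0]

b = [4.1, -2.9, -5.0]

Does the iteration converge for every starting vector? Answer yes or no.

no

Let D = diag(-4, 2.8, -3); L, U the strict triangles.
Jacobi T = -D⁻¹(L+U): T[0,1] = -(3.3)/(-4) = +0.8250; T[0,0] = 0.
  T[0,:] = [+0.0000  +0.8250  +0.4000]
  T[1,:] = [+0.4643  +0.0000  +0.7857]
  T[2,:] = [+0.1333  +1.1000  +0.0000]
|roots of det(T-λI)|: 1.2391, 1.0058, 0.2333.
ρ = 1.2391; 1.2391 > 1 ⇒ diverges.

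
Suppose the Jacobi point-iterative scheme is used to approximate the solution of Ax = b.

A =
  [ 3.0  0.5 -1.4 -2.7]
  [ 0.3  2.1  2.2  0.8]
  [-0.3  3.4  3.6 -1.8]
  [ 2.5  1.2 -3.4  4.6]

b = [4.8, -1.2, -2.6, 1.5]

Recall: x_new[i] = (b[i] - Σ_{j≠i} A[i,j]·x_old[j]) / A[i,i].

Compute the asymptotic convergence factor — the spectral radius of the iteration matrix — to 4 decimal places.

1.2769

Split A = D + L + U, D = diag(3, 2.1, 3.6, 4.6).
T_J = -D⁻¹(L+U): T[3,0] = -(2.5)/(4.6) = -0.5435; T[3,3] = 0.
  T[0,:] = [+0.0000  -0.1667  +0.4667  +0.9000]
  T[1,:] = [-0.1429  +0.0000  -1.0476  -0.3810]
  T[2,:] = [+0.0833  -0.9444  +0.0000  +0.5000]
  T[3,:] = [-0.5435  -0.2609  +0.7391  +0.0000]
|eigenvalues of T|: 1.2769, 1.0318, 0.5880, 0.5880.
spectral radius ρ = 1.2769; 1.2769 > 1 ⇒ diverges.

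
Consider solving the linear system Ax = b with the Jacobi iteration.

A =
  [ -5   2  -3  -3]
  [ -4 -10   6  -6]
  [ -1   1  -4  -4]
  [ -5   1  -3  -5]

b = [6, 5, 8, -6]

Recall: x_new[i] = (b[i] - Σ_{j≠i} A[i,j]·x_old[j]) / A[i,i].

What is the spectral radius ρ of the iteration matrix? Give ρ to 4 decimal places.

1.2672

Split A = D + L + U, D = diag(-5, -10, -4, -5).
Jacobi: T = -D⁻¹(L+U), T[1,0] = -(-4)/(-10) = -0.4000; T[1,1] = 0.
  T[0,:] = [+0.0000, +0.4000, -0.6000, -0.6000]
  T[1,:] = [-0.4000, +0.0000, +0.6000, -0.6000]
  T[2,:] = [-0.2500, +0.2500, +0.0000, -1.0000]
  T[3,:] = [-1.0000, +0.2000, -0.6000, +0.0000]
|λ(T)| sorted: 1.2672, 0.9128, 0.2495, 0.2495.
ρ(T) = max|λ| = 1.2672; 1.2672 > 1 ⇒ diverges.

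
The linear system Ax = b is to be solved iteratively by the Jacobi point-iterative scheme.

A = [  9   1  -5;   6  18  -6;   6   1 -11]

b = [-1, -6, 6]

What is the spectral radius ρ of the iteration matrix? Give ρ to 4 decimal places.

0.6535

Write A = D+L+U with D = diag(9, 18, -11).
T_J = -D⁻¹(L+U): T[1,0] = -(6)/(18) = -0.3333; T[1,1] = 0.
  T[0,:] = [+0.0000  -0.1111  +0.5556]
  T[1,:] = [-0.3333  +0.0000  +0.3333]
  T[2,:] = [+0.5455  +0.0909  +0.0000]
|λ(T)| sorted: 0.6535, 0.5505, 0.1029.
spectral radius ρ = 0.6535; 0.6535 < 1 ⇒ converges.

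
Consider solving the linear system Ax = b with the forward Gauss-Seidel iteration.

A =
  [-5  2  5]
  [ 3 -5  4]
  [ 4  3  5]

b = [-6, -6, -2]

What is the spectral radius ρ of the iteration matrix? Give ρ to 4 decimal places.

1.1837

Diagonal D = diag(-5, -5, 5); L, U strict lower/upper.
GS T = -(D+L)⁻¹U: row 0 first, T[0,2] = -(5)/(-5) = +1.0000; later rows by forward substitution.
  T[0,:] = [+0.0000 +0.4000 +1.0000]
  T[1,:] = [+0.0000 +0.2400 +1.4000]
  T[2,:] = [+0.0000 -0.4640 -1.6400]
|eigenvalues of T|: 1.1837, 0.2163, 0.0000.
ρ(T) = max|λ| = 1.1837; 1.1837 > 1, so it fails to converge.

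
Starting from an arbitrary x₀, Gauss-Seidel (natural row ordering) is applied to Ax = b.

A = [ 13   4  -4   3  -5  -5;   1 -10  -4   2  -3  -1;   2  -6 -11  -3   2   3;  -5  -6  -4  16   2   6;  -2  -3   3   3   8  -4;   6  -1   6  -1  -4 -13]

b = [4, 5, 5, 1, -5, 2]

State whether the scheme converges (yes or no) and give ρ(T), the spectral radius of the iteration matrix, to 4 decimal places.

Write A = D+L+U with D = diag(13, -10, -11, 16, 8, -13).
T_GS = -(D+L)⁻¹U: row 0 first, T[0,1] = -(4)/(13) = -0.3077; later rows by forward substitution.
  T[0,:] = [+0.0000 -0.3077 +0.3077 -0.2308 +0.3846 +0.3846]
  T[1,:] = [+0.0000 -0.0308 -0.3692 +0.1769 -0.2615 -0.0615]
  T[2,:] = [+0.0000 -0.0392 +0.2573 -0.4112 +0.3944 +0.3762]
  T[3,:] = [+0.0000 -0.1175 +0.0220 -0.1086 -0.0043 -0.1838]
  T[4,:] = [+0.0000 -0.0297 -0.1663 +0.2036 -0.1482 +0.5009]
  T[5,:] = [+0.0000 -0.1395 +0.3387 -0.3642 +0.4256 +0.2159]
moduli |λ_i(T)| = 0.8260, 0.3793, 0.1825, 0.1301, 0.1301, 0.0000.
spectral radius ρ = 0.8260; 0.8260 < 1 ⇒ converges.

yes, ρ = 0.8260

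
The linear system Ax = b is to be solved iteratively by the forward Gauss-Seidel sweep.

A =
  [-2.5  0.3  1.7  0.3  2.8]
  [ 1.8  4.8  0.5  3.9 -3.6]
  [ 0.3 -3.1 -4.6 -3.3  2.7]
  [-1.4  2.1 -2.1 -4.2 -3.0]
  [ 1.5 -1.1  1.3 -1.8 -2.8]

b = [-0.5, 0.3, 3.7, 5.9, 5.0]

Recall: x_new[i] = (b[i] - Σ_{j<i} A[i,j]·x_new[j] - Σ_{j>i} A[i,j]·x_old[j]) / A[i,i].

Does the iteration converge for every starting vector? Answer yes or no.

no

Split A = D + L + U, D = diag(-2.5, 4.8, -4.6, -4.2, -2.8).
T_GS = -(D+L)⁻¹U: row 0 first, T[0,1] = -(0.3)/(-2.5) = +0.1200; later rows by forward substitution.
  T[0,:] = [+0.0000 +0.1200 +0.6800 +0.1200 +1.1200]
  T[1,:] = [+0.0000 -0.0450 -0.3592 -0.8575 +0.3300]
  T[2,:] = [+0.0000 +0.0382 +0.2864 -0.1317 +0.4376]
  T[3,:] = [+0.0000 -0.0816 -0.5494 -0.4029 -1.1414]
  T[4,:] = [+0.0000 +0.1521 +0.9916 +0.5990 +1.4073]
|λ(T)| sorted: 1.4919, 0.3264, 0.3264, 0.0216, 0.0000.
ρ(T) = max|λ| = 1.4919; 1.4919 > 1 ⇒ diverges.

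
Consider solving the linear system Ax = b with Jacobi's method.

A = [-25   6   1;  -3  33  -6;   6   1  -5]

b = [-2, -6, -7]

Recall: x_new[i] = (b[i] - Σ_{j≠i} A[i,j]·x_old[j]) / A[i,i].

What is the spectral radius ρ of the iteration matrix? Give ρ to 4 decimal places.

A = D + L + U where D = diag(-25, 33, -5).
Jacobi: T = -D⁻¹(L+U), T[2,1] = -(1)/(-5) = +0.2000; T[2,2] = 0.
  T[0,:] = [+0.0000 +0.2400 +0.0400]
  T[1,:] = [+0.0909 +0.0000 +0.1818]
  T[2,:] = [+1.2000 +0.2000 +0.0000]
eigenvalue magnitudes: 0.4685, 0.3366, 0.3366.
ρ(T) = max|λ| = 0.4685; 0.4685 < 1: convergent.

0.4685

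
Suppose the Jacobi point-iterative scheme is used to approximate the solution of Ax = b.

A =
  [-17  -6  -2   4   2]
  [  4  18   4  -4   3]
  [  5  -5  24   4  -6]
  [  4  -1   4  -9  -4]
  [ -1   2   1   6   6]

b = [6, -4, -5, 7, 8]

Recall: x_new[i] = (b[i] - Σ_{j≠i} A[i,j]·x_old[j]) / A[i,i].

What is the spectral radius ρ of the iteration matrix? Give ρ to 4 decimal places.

0.8434

Write A = D+L+U with D = diag(-17, 18, 24, -9, 6).
Jacobi T = -D⁻¹(L+U): T[2,4] = -(-6)/(24) = +0.2500; T[2,2] = 0.
  T[0,:] = [+0.0000  -0.3529  -0.1176  +0.2353  +0.1176]
  T[1,:] = [-0.2222  +0.0000  -0.2222  +0.2222  -0.1667]
  T[2,:] = [-0.2083  +0.2083  +0.0000  -0.1667  +0.2500]
  T[3,:] = [+0.4444  -0.1111  +0.4444  +0.0000  -0.4444]
  T[4,:] = [+0.1667  -0.3333  -0.1667  -1.0000  +0.0000]
moduli |λ_i(T)| = 0.8434, 0.5013, 0.3576, 0.3576, 0.2261.
ρ = 0.8434; 0.8434 < 1, so it converges for any x₀.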